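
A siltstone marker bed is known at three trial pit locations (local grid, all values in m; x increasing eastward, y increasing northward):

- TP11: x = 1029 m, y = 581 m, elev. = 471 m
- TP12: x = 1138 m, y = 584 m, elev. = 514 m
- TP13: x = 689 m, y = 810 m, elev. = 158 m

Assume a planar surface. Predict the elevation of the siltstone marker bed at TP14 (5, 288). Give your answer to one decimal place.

265.8 m

Two edge vectors: TP11→TP12 = (109, 3, 43), TP11→TP13 = (-340, 229, -313).
Normal n = (TP11→TP12) × (TP11→TP13) = (-10786, 19497, 25981).
So ∂z/∂x = −n_x/n_z = 0.415150 and ∂z/∂y = −n_y/n_z = −0.750433.
Intercept c from TP11: 471 − 427.19 + 436.00 = 479.81.
At (5, 288): z = 2.1 − 216.1 + 479.81 = 265.8 m.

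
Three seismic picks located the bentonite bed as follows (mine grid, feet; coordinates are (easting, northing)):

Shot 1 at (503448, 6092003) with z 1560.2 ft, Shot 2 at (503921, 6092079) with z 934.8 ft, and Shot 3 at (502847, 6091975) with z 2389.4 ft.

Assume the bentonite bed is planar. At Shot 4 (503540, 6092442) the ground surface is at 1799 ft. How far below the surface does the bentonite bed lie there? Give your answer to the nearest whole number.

Two edge vectors: Shot 1→Shot 2 = (473, 76, -625.4), Shot 1→Shot 3 = (-601, -28, 829.2).
Normal n = (Shot 1→Shot 2) × (Shot 1→Shot 3) = (45508, -16346.2, 32432).
So ∂z/∂E = −n_x/n_z = −1.40318204 and ∂z/∂N = −n_y/n_z = 0.50401455.
Intercept c from Shot 1: 1560.2 + 706429.19 − 3070458.17 = −2362468.78.
At (503540, 6092442): z_contact = −706558.3 + 3070679.4 − 2362468.78 = 1652.4 ft.
Depth below ground = 1799 − 1652.4 = 147 ft.

147 ft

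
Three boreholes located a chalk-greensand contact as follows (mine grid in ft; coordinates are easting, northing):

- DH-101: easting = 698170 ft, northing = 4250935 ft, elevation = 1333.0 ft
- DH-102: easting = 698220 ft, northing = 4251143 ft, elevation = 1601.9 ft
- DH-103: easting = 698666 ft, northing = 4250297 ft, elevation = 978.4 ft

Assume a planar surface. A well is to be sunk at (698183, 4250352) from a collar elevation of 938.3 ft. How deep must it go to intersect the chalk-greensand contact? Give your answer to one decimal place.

248.1 ft

Two edge vectors: DH-101→DH-102 = (50, 208, 268.9), DH-101→DH-103 = (496, -638, -354.6).
Normal n = (DH-101→DH-102) × (DH-101→DH-103) = (97801.4, 151104.4, -135068).
So ∂z/∂easting = −n_x/n_z = 0.724090088 and ∂z/∂northing = −n_y/n_z = 1.118728344.
Intercept c from DH-101: 1333 − 505537.98 − 4755641.47 = −5259846.45.
At (698183, 4250352): z_contact = 505547.39 + 4754989.26 − 5259846.45 = 690.19 ft.
Depth below ground = 938.3 − 690.19 = 248.1 ft.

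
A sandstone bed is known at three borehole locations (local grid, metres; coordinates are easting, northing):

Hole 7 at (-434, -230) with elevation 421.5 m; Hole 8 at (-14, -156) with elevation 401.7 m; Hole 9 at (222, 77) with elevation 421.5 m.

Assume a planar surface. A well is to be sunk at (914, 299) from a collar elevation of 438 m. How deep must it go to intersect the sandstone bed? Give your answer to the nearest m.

33 m

Let the plane be z = a·easting + b·northing + c.
Hole 8−Hole 7: 420a + 74b = −19.8;  Hole 9−Hole 7: 656a + 307b = 0.
Solving gives a = −0.07561, b = 0.16156.
Then c = 421.5 − a·-434 − b·-230 = 425.84.
At (914, 299): z_contact = −69.1 + 48.3 + 425.84 = 405.0 m.
Depth below ground = 438 − 405.0 = 33 m.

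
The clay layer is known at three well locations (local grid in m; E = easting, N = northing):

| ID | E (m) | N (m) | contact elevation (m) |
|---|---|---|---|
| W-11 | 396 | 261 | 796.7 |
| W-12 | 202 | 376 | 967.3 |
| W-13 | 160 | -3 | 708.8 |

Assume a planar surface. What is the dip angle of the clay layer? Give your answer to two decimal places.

40.58°

Let the plane be z = a·E + b·N + c.
W-12−W-11: −194a + 115b = 170.6;  W-13−W-11: −236a − 264b = −87.9.
Solving gives a = −0.44578, b = 0.73146.
Gradient magnitude |∇z| = √(a² + b²) = √(0.19872 + 0.53503) = 0.85660.
True dip = arctan(0.85660) = 40.58°, dipping toward SSE (azimuth ≈ 149°).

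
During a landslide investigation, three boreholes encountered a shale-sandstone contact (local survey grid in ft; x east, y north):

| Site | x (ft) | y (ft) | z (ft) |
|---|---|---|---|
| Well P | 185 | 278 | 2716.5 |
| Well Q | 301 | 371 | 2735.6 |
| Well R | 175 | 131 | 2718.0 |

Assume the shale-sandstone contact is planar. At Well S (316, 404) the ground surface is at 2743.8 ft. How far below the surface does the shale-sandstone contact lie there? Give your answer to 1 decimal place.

Two edge vectors: Well P→Well Q = (116, 93, 19.1), Well P→Well R = (-10, -147, 1.5).
Normal n = (Well P→Well Q) × (Well P→Well R) = (2947.2, -365, -16122).
So ∂z/∂x = −n_x/n_z = 0.18281 and ∂z/∂y = −n_y/n_z = −0.02264.
Intercept c from Well P: 2716.5 − 33.82 + 6.29 = 2688.97.
At (316, 404): z_contact = 57.77 − 9.15 + 2688.97 = 2737.59 ft.
Depth below ground = 2743.8 − 2737.59 = 6.2 ft.

6.2 ft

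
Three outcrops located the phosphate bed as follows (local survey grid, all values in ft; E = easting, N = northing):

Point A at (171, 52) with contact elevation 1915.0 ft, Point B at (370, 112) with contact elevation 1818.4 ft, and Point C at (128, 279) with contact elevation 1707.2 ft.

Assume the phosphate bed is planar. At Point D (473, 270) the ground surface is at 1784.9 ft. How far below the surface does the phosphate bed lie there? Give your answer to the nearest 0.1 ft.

Two edge vectors: Point A→Point B = (199, 60, -96.6), Point A→Point C = (-43, 227, -207.8).
Normal n = (Point A→Point B) × (Point A→Point C) = (9460.2, 45506, 47753).
So ∂z/∂E = −n_x/n_z = −0.19811 and ∂z/∂N = −n_y/n_z = −0.95295.
Intercept c from Point A: 1915 + 33.88 + 49.55 = 1998.43.
At (473, 270): z_contact = −93.70 − 257.30 + 1998.43 = 1647.43 ft.
Depth below ground = 1784.9 − 1647.43 = 137.5 ft.

137.5 ft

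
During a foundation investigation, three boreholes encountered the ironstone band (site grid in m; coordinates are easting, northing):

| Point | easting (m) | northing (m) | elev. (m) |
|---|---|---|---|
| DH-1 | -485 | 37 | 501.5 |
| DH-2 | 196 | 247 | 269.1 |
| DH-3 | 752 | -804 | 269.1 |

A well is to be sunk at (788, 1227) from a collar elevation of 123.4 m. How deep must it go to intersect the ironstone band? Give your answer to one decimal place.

Two edge vectors: DH-1→DH-2 = (681, 210, -232.4), DH-1→DH-3 = (1237, -841, -232.4).
Normal n = (DH-1→DH-2) × (DH-1→DH-3) = (-244252.4, -129214.4, -832491).
So ∂z/∂easting = −n_x/n_z = −0.293399 and ∂z/∂northing = −n_y/n_z = −0.155214.
Intercept c from DH-1: 501.5 − 142.30 + 5.74 = 364.94.
At (788, 1227): z_contact = −231.20 − 190.45 + 364.94 = -56.70 m.
Depth below ground = 123.4 − (-56.70) = 180.1 m.

180.1 m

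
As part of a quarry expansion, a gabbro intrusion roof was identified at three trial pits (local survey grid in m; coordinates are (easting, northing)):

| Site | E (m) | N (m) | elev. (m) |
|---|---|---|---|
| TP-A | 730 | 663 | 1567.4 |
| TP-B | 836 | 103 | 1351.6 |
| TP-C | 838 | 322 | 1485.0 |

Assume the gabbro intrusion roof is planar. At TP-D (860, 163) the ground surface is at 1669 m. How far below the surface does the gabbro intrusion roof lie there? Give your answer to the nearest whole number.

254 m

Two edge vectors: TP-A→TP-B = (106, -560, -215.8), TP-A→TP-C = (108, -341, -82.4).
Normal n = (TP-A→TP-B) × (TP-A→TP-C) = (-27443.8, -14572, 24334).
So ∂z/∂E = −n_x/n_z = 1.12780 and ∂z/∂N = −n_y/n_z = 0.59883.
Intercept c from TP-A: 1567.4 − 823.29 − 397.03 = 347.08.
At (860, 163): z_contact = 969.9 + 97.6 + 347.08 = 1414.6 m.
Depth below ground = 1669 − 1414.6 = 254 m.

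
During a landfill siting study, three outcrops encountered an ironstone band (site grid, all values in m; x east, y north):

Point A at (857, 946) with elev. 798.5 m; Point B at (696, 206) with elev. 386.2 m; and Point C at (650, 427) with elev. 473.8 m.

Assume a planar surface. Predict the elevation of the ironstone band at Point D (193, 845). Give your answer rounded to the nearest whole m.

500 m

Two edge vectors: Point A→Point B = (-161, -740, -412.3), Point A→Point C = (-207, -519, -324.7).
Normal n = (Point A→Point B) × (Point A→Point C) = (26294.3, 33069.4, -69621).
So ∂z/∂x = −n_x/n_z = 0.37768 and ∂z/∂y = −n_y/n_z = 0.47499.
Intercept c from Point A: 798.5 − 323.67 − 449.34 = 25.49.
At (193, 845): z = 72.9 + 401.4 + 25.49 = 499.7 m.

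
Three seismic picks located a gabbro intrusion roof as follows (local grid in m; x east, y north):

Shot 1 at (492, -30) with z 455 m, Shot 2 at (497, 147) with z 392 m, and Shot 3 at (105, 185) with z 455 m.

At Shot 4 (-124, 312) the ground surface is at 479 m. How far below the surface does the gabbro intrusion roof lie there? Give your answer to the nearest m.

24 m

Let the plane be z = a·x + b·y + c.
Shot 2−Shot 1: 5a + 177b = −63;  Shot 3−Shot 1: −387a + 215b = 0.
Solving gives a = −0.19468, b = −0.35043.
Then c = 455 − a·492 − b·-30 = 540.27.
At (-124, 312): z_contact = 24.1 − 109.3 + 540.27 = 455.1 m.
Depth below ground = 479 − 455.1 = 24 m.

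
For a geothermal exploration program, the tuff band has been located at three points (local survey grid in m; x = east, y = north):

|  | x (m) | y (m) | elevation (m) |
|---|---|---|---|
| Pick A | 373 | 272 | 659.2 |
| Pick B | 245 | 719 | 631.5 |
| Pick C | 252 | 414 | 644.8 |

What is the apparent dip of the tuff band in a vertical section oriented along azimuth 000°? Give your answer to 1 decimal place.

2.4°

Let the plane be z = a·x + b·y + c.
Pick B−Pick A: −128a + 447b = −27.7;  Pick C−Pick A: −121a + 142b = −14.4.
Solving gives a = 0.06971, b = −0.04201.
Unit vector along 000° is (sin 0°, cos 0°) = (0.0000, 1.0000).
Slope in that direction = a·(0.0000) + b·(1.0000) = −0.04201.
Apparent dip = arctan|0.04201| = 2.4° (true dip is 4.7°, so apparent ≤ true as expected).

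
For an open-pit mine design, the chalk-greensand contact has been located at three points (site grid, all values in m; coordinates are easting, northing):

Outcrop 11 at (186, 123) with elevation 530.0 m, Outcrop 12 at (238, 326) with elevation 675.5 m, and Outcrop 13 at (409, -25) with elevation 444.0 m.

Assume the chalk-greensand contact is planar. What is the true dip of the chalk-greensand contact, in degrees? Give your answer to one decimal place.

Let the plane be z = a·easting + b·northing + c.
Outcrop 12−Outcrop 11: 52a + 203b = 145.5;  Outcrop 13−Outcrop 11: 223a − 148b = −86.
Solving gives a = 0.07696, b = 0.69704.
Gradient magnitude |∇z| = √(a² + b²) = √(0.00592 + 0.48586) = 0.70127.
True dip = arctan(0.70127) = 35.0°, dipping toward S (azimuth ≈ 186°).

35.0°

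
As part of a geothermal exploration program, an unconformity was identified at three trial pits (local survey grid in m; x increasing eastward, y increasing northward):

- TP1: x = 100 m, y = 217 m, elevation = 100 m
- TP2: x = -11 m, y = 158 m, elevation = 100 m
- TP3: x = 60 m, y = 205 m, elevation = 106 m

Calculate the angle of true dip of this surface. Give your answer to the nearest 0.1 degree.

Two edge vectors: TP1→TP2 = (-111, -59, 0), TP1→TP3 = (-40, -12, 6).
Normal n = (TP1→TP2) × (TP1→TP3) = (-354, 666, -1028).
So ∂z/∂x = −n_x/n_z = −0.34436 and ∂z/∂y = −n_y/n_z = 0.64786.
Gradient magnitude |∇z| = √(a² + b²) = √(0.11858 + 0.41972) = 0.73369.
True dip = arctan(0.73369) = 36.3°, dipping toward SSE (azimuth ≈ 152°).

36.3°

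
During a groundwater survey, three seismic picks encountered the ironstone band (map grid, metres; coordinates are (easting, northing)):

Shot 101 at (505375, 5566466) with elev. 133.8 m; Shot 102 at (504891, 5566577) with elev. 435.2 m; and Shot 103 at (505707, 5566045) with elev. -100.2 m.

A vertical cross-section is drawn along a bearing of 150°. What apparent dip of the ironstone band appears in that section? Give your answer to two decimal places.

Let the plane be z = a·E + b·N + c.
Shot 102−Shot 101: −484a + 111b = 301.4;  Shot 103−Shot 101: 332a − 421b = −234.
Solving gives a = −0.60460, b = 0.07903.
Unit vector along 150° is (sin 150°, cos 150°) = (0.5000, -0.8660).
Slope in that direction = a·(0.5000) + b·(-0.8660) = −0.37074.
Apparent dip = arctan|0.37074| = 20.34° (true dip is 31.4°, so apparent ≤ true as expected).

20.34°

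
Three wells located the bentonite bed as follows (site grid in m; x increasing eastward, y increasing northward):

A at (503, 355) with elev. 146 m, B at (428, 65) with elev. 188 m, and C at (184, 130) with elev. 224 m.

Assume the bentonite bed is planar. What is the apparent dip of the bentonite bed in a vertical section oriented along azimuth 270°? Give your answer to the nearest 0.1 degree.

Two edge vectors: A→B = (-75, -290, 42), A→C = (-319, -225, 78).
Normal n = (A→B) × (A→C) = (-13170, -7548, -75635).
So ∂z/∂x = −n_x/n_z = −0.17413 and ∂z/∂y = −n_y/n_z = −0.09980.
Unit vector along 270° is (sin 270°, cos 270°) = (-1.0000, -0.0000).
Slope in that direction = a·(-1.0000) + b·(-0.0000) = 0.17413.
Apparent dip = arctan|0.17413| = 9.9° (true dip is 11.3°, so apparent ≤ true as expected).

9.9°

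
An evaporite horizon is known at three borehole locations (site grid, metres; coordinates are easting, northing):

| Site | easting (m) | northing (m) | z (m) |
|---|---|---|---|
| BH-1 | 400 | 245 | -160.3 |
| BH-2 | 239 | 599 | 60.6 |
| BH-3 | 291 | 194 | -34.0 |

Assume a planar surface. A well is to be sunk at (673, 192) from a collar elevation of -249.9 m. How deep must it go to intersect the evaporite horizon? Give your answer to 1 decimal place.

241.2 m

Two edge vectors: BH-1→BH-2 = (-161, 354, 220.9), BH-1→BH-3 = (-109, -51, 126.3).
Normal n = (BH-1→BH-2) × (BH-1→BH-3) = (55976.1, -3743.8, 46797).
So ∂z/∂easting = −n_x/n_z = −1.19615 and ∂z/∂northing = −n_y/n_z = 0.08000.
Intercept c from BH-1: -160.3 + 478.46 − 19.60 = 298.56.
At (673, 192): z_contact = −805.01 + 15.36 + 298.56 = -491.09 m.
Depth below ground = -249.9 − (-491.09) = 241.2 m.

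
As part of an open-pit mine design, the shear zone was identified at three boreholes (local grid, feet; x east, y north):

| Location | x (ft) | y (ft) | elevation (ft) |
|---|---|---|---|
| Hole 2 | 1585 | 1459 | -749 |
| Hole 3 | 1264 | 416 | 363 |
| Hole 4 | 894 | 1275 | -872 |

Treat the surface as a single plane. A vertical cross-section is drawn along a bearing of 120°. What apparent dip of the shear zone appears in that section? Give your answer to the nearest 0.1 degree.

46.3°

Let the plane be z = a·x + b·y + c.
Hole 3−Hole 2: −321a − 1043b = 1112;  Hole 4−Hole 2: −691a − 184b = −123.
Solving gives a = 0.50313, b = −1.22100.
Unit vector along 120° is (sin 120°, cos 120°) = (0.8660, -0.5000).
Slope in that direction = a·(0.8660) + b·(-0.5000) = 1.04623.
Apparent dip = arctan|1.04623| = 46.3° (true dip is 52.9°, so apparent ≤ true as expected).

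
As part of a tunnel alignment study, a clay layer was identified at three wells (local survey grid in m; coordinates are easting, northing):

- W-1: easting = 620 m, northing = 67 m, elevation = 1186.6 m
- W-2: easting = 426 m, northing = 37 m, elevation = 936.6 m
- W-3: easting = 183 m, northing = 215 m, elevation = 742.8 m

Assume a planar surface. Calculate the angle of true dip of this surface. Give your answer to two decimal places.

52.94°

Let the plane be z = a·easting + b·northing + c.
W-2−W-1: −194a − 30b = −250;  W-3−W-1: −437a + 148b = −443.8.
Solving gives a = 1.20305, b = 0.55360.
Gradient magnitude |∇z| = √(a² + b²) = √(1.44733 + 0.30648) = 1.32431.
True dip = arctan(1.32431) = 52.94°, dipping toward WSW (azimuth ≈ 245°).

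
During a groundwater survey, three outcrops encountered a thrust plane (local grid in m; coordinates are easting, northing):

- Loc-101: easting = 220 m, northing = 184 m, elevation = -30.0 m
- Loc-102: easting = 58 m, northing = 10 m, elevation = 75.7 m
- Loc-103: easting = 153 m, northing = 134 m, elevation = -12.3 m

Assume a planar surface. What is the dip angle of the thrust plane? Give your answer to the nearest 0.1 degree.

Let the plane be z = a·easting + b·northing + c.
Loc-102−Loc-101: −162a − 174b = 105.7;  Loc-103−Loc-101: −67a − 50b = 17.7.
Solving gives a = 0.61979, b = −1.18451.
Gradient magnitude |∇z| = √(a² + b²) = √(0.38414 + 1.40307) = 1.33687.
True dip = arctan(1.33687) = 53.2°, dipping toward NNW (azimuth ≈ 332°).

53.2°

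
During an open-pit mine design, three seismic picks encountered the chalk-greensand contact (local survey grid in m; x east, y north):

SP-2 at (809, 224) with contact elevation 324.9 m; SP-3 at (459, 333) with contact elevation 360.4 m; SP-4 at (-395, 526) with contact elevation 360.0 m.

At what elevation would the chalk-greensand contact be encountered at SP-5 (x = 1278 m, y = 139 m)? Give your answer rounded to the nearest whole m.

Two edge vectors: SP-2→SP-3 = (-350, 109, 35.5), SP-2→SP-4 = (-1204, 302, 35.1).
Normal n = (SP-2→SP-3) × (SP-2→SP-4) = (-6895.1, -30457, 25536).
So ∂z/∂x = −n_x/n_z = 0.27001 and ∂z/∂y = −n_y/n_z = 1.19271.
Intercept c from SP-2: 324.9 − 218.44 − 267.17 = −160.71.
At (1278, 139): z = 345.1 + 165.8 − 160.71 = 350.2 m.

350 m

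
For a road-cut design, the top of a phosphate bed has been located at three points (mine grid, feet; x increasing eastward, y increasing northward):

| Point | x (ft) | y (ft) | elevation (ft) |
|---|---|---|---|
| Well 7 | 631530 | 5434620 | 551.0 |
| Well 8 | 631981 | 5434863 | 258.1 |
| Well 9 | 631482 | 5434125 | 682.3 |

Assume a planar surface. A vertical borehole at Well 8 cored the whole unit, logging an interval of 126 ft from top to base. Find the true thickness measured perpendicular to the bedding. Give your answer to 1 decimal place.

109.2 ft

Let the plane be z = a·x + b·y + c.
Well 8−Well 7: 451a + 243b = −292.9;  Well 9−Well 7: −48a − 495b = 131.3.
Solving gives a = −0.53445, b = −0.21343.
|∇z| = √(a²+b²) = 0.57549, so dip δ = arctan(0.57549) = 29.92°.
True thickness = vertical thickness × cos δ = 126 × cos 29.92° = 109.2 ft.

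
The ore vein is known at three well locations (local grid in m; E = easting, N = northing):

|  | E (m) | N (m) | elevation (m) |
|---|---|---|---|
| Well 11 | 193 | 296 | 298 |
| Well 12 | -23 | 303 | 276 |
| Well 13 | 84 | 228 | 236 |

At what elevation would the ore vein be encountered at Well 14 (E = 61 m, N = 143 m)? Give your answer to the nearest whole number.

Two edge vectors: Well 11→Well 12 = (-216, 7, -22), Well 11→Well 13 = (-109, -68, -62).
Normal n = (Well 11→Well 12) × (Well 11→Well 13) = (-1930, -10994, 15451).
So ∂z/∂E = −n_x/n_z = 0.12491 and ∂z/∂N = −n_y/n_z = 0.71154.
Intercept c from Well 11: 298 − 24.11 − 210.62 = 63.28.
At (61, 143): z = 7.6 + 101.8 + 63.28 = 172.6 m.

173 m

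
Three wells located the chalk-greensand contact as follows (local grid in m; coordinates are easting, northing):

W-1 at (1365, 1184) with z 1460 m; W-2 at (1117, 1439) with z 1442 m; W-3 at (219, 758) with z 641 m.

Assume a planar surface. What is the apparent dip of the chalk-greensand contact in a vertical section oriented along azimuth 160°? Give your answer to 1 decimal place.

Two edge vectors: W-1→W-2 = (-248, 255, -18), W-1→W-3 = (-1146, -426, -819).
Normal n = (W-1→W-2) × (W-1→W-3) = (-216513, -182484, 397878).
So ∂z/∂easting = −n_x/n_z = 0.54417 and ∂z/∂northing = −n_y/n_z = 0.45864.
Unit vector along 160° is (sin 160°, cos 160°) = (0.3420, -0.9397).
Slope in that direction = a·(0.3420) + b·(-0.9397) = −0.24487.
Apparent dip = arctan|0.24487| = 13.8° (true dip is 35.4°, so apparent ≤ true as expected).

13.8°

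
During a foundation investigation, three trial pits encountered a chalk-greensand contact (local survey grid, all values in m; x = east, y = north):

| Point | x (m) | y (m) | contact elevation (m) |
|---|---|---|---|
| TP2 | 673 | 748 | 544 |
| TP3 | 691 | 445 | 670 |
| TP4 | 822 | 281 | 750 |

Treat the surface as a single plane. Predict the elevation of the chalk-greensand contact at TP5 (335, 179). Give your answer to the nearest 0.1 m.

Two edge vectors: TP2→TP3 = (18, -303, 126), TP2→TP4 = (149, -467, 206).
Normal n = (TP2→TP3) × (TP2→TP4) = (-3576, 15066, 36741).
So ∂z/∂x = −n_x/n_z = 0.09733 and ∂z/∂y = −n_y/n_z = −0.41006.
Intercept c from TP2: 544 − 65.50 + 306.72 = 785.22.
At (335, 179): z = 32.6 − 73.4 + 785.22 = 744.4 m.

744.4 m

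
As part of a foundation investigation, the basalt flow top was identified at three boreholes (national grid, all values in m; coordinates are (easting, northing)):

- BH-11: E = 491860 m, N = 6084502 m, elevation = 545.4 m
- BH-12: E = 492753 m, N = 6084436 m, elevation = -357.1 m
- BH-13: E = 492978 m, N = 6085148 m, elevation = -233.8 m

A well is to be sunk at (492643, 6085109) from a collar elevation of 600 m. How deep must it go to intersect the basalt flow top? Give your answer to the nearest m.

526 m

Two edge vectors: BH-11→BH-12 = (893, -66, -902.5), BH-11→BH-13 = (1118, 646, -779.2).
Normal n = (BH-11→BH-12) × (BH-11→BH-13) = (634442.2, -313169.4, 650666).
So ∂z/∂E = −n_x/n_z = −0.97506586 and ∂z/∂N = −n_y/n_z = 0.48130592.
Intercept c from BH-11: 545.4 + 479595.89 − 2928506.85 = −2448365.56.
At (492643, 6085109): z_contact = −480359.4 + 2928799.0 − 2448365.56 = 74.1 m.
Depth below ground = 600 − 74.1 = 526 m.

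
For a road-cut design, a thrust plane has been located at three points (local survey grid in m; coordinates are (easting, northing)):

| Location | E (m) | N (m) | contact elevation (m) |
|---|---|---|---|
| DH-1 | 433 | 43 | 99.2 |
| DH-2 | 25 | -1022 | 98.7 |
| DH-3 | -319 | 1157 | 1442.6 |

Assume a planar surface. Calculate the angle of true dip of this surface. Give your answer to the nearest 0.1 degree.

Let the plane be z = a·E + b·N + c.
DH-2−DH-1: −408a − 1065b = −0.5;  DH-3−DH-1: −752a + 1114b = 1343.4.
Solving gives a = −1.13922, b = 0.43690.
Gradient magnitude |∇z| = √(a² + b²) = √(1.29782 + 0.19088) = 1.22012.
True dip = arctan(1.22012) = 50.7°, dipping toward ESE (azimuth ≈ 111°).

50.7°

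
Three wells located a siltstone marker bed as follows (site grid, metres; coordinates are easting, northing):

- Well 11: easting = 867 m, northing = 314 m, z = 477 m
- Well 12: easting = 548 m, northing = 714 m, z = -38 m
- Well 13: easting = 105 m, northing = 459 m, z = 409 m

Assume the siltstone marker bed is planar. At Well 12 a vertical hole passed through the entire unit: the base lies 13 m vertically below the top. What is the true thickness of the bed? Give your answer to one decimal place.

7.4 m

Let the plane be z = a·easting + b·northing + c.
Well 12−Well 11: −319a + 400b = −515;  Well 13−Well 11: −762a + 145b = −68.
Solving gives a = −0.18362, b = −1.43394.
|∇z| = √(a²+b²) = 1.44565, so dip δ = arctan(1.44565) = 55.33°.
True thickness = vertical thickness × cos δ = 13 × cos 55.33° = 7.4 m.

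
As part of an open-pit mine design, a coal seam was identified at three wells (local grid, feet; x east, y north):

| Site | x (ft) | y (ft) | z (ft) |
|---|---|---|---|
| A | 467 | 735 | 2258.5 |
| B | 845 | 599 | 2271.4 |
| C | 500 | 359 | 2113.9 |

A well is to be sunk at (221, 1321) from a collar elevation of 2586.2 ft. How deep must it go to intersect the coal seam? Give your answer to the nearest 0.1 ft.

Two edge vectors: A→B = (378, -136, 12.9), A→C = (33, -376, -144.6).
Normal n = (A→B) × (A→C) = (24516, 55084.5, -137640).
So ∂z/∂x = −n_x/n_z = 0.178117 and ∂z/∂y = −n_y/n_z = 0.400207.
Intercept c from A: 2258.5 − 83.18 − 294.15 = 1881.17.
At (221, 1321): z_contact = 39.36 + 528.67 + 1881.17 = 2449.20 ft.
Depth below ground = 2586.2 − 2449.20 = 137.0 ft.

137.0 ft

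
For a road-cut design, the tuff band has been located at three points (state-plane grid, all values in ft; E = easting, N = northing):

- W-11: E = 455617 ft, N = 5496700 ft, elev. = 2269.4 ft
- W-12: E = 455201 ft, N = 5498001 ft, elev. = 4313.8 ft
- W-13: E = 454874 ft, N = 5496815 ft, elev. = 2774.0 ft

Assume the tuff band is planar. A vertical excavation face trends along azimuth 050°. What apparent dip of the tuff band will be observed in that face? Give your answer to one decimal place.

29.4°

Let the plane be z = a·E + b·N + c.
W-12−W-11: −416a + 1301b = 2044.4;  W-13−W-11: −743a + 115b = 504.6.
Solving gives a = −0.45862, b = 1.42476.
Unit vector along 050° is (sin 50°, cos 50°) = (0.7660, 0.6428).
Slope in that direction = a·(0.7660) + b·(0.6428) = 0.56450.
Apparent dip = arctan|0.56450| = 29.4° (true dip is 56.3°, so apparent ≤ true as expected).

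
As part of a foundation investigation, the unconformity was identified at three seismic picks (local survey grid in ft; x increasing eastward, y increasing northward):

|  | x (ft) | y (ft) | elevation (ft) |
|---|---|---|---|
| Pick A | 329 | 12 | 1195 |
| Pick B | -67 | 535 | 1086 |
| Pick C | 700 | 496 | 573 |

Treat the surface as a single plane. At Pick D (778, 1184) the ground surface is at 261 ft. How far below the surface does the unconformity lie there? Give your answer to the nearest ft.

255 ft

Let the plane be z = a·x + b·y + c.
Pick B−Pick A: −396a + 523b = −109;  Pick C−Pick A: 371a + 484b = −622.
Solving gives a = −0.70664, b = −0.74346.
Then c = 1195 − a·329 − b·12 = 1436.41.
At (778, 1184): z_contact = −549.8 − 880.3 + 1436.41 = 6.4 ft.
Depth below ground = 261 − 6.4 = 255 ft.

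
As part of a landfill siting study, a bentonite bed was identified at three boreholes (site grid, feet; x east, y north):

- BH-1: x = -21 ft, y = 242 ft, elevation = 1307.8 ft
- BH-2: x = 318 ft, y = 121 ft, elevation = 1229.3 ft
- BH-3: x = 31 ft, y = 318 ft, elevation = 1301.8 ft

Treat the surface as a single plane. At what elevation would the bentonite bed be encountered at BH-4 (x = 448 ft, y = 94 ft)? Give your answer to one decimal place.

1200.4 ft

Two edge vectors: BH-1→BH-2 = (339, -121, -78.5), BH-1→BH-3 = (52, 76, -6).
Normal n = (BH-1→BH-2) × (BH-1→BH-3) = (6692, -2048, 32056).
So ∂z/∂x = −n_x/n_z = −0.20876 and ∂z/∂y = −n_y/n_z = 0.06389.
Intercept c from BH-1: 1307.8 − 4.38 − 15.46 = 1287.96.
At (448, 94): z = −93.5 + 6.0 + 1287.96 = 1200.4 ft.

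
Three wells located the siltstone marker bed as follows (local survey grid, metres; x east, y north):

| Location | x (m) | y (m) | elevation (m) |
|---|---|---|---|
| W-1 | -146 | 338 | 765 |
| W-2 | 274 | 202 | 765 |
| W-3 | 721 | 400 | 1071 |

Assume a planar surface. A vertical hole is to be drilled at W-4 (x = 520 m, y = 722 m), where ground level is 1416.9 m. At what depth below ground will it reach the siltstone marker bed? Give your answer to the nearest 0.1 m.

116.5 m

Two edge vectors: W-1→W-2 = (420, -136, 0), W-1→W-3 = (867, 62, 306).
Normal n = (W-1→W-2) × (W-1→W-3) = (-41616, -128520, 143952).
So ∂z/∂x = −n_x/n_z = 0.28910 and ∂z/∂y = −n_y/n_z = 0.89280.
Intercept c from W-1: 765 + 42.21 − 301.77 = 505.44.
At (520, 722): z_contact = 150.33 + 644.60 + 505.44 = 1300.37 m.
Depth below ground = 1416.9 − 1300.37 = 116.5 m.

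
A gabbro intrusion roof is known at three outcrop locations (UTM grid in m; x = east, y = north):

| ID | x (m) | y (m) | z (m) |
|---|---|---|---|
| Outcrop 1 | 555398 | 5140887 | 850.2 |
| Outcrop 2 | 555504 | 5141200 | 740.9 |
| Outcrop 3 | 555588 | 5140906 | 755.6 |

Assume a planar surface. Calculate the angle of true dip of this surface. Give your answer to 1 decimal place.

Let the plane be z = a·x + b·y + c.
Outcrop 2−Outcrop 1: 106a + 313b = −109.3;  Outcrop 3−Outcrop 1: 190a + 19b = −94.6.
Solving gives a = −0.47920, b = −0.18692.
Gradient magnitude |∇z| = √(a² + b²) = √(0.22964 + 0.03494) = 0.51437.
True dip = arctan(0.51437) = 27.2°, dipping toward ENE (azimuth ≈ 069°).

27.2°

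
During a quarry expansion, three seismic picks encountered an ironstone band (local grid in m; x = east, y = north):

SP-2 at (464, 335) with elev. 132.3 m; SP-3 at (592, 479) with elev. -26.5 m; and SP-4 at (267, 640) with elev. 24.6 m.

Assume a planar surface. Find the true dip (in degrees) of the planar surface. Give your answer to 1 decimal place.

Let the plane be z = a·x + b·y + c.
SP-3−SP-2: 128a + 144b = −158.8;  SP-4−SP-2: −197a + 305b = −107.7.
Solving gives a = −0.48845, b = −0.66860.
Gradient magnitude |∇z| = √(a² + b²) = √(0.23858 + 0.44703) = 0.82802.
True dip = arctan(0.82802) = 39.6°, dipping toward NE (azimuth ≈ 036°).

39.6°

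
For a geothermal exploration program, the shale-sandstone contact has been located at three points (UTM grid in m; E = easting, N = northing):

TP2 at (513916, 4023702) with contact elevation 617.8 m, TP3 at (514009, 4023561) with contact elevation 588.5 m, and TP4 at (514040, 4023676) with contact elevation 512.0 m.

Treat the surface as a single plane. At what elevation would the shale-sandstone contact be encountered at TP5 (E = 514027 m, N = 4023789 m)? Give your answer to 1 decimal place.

Two edge vectors: TP2→TP3 = (93, -141, -29.3), TP2→TP4 = (124, -26, -105.8).
Normal n = (TP2→TP3) × (TP2→TP4) = (14156, 6206.2, 15066).
So ∂z/∂E = −n_x/n_z = −0.939599097 and ∂z/∂N = −n_y/n_z = −0.411934156.
Intercept c from TP2: 617.8 + 482875.01 + 1657500.29 = 2140993.10.
At (514027, 4023789): z = −482979.3 − 1657536.1 + 2140993.10 = 477.7 m.

477.7 m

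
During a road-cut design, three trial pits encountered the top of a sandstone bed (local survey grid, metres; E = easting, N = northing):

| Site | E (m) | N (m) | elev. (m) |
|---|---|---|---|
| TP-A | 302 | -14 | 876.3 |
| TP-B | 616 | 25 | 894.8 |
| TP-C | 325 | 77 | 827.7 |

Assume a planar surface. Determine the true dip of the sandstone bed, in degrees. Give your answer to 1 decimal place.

Let the plane be z = a·E + b·N + c.
TP-B−TP-A: 314a + 39b = 18.5;  TP-C−TP-A: 23a + 91b = −48.6.
Solving gives a = 0.12931, b = −0.56675.
Gradient magnitude |∇z| = √(a² + b²) = √(0.01672 + 0.32120) = 0.58131.
True dip = arctan(0.58131) = 30.2°, dipping toward NNW (azimuth ≈ 347°).

30.2°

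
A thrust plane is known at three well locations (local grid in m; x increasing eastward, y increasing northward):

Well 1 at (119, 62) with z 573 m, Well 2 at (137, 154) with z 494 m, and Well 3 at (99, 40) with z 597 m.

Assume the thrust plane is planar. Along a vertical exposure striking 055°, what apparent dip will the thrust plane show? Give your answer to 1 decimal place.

Two edge vectors: Well 1→Well 2 = (18, 92, -79), Well 1→Well 3 = (-20, -22, 24).
Normal n = (Well 1→Well 2) × (Well 1→Well 3) = (470, 1148, 1444).
So ∂z/∂x = −n_x/n_z = −0.32548 and ∂z/∂y = −n_y/n_z = −0.79501.
Unit vector along 055° is (sin 55°, cos 55°) = (0.8192, 0.5736).
Slope in that direction = a·(0.8192) + b·(0.5736) = −0.72262.
Apparent dip = arctan|0.72262| = 35.9° (true dip is 40.7°, so apparent ≤ true as expected).

35.9°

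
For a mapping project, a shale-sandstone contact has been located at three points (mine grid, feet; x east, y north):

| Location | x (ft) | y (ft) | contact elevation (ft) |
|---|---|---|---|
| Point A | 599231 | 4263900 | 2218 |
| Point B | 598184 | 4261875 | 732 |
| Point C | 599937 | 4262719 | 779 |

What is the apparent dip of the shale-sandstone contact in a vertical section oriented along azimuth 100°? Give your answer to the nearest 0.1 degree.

Let the plane be z = a·x + b·y + c.
Point B−Point A: −1047a − 2025b = −1486;  Point C−Point A: 706a − 1181b = −1439.
Solving gives a = −0.43471, b = 0.95859.
Unit vector along 100° is (sin 100°, cos 100°) = (0.9848, -0.1736).
Slope in that direction = a·(0.9848) + b·(-0.1736) = −0.59456.
Apparent dip = arctan|0.59456| = 30.7° (true dip is 46.5°, so apparent ≤ true as expected).

30.7°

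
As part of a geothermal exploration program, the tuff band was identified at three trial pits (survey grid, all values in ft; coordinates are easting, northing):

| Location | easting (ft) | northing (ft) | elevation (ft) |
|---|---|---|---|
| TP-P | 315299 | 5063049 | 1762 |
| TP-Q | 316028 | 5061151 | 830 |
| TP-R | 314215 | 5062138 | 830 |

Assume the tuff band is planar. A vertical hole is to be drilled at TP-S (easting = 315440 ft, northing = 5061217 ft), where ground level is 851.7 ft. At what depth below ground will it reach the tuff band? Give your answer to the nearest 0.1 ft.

Two edge vectors: TP-P→TP-Q = (729, -1898, -932), TP-P→TP-R = (-1084, -911, -932).
Normal n = (TP-P→TP-Q) × (TP-P→TP-R) = (919884, 1689716, -2721551).
So ∂z/∂easting = −n_x/n_z = 0.337999913 and ∂z/∂northing = −n_y/n_z = 0.620865088.
Intercept c from TP-P: 1762 − 106571.03 − 3143470.36 = −3248279.40.
At (315440, 5061217): z_contact = 106618.69 + 3142332.94 − 3248279.40 = 672.23 ft.
Depth below ground = 851.7 − 672.23 = 179.5 ft.

179.5 ft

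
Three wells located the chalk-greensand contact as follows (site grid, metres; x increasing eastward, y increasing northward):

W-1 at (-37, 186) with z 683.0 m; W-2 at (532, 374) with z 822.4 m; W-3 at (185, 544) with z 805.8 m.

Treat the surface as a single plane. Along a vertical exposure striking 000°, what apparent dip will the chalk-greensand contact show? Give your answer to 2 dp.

13.51°

Let the plane be z = a·x + b·y + c.
W-2−W-1: 569a + 188b = 139.4;  W-3−W-1: 222a + 358b = 122.8.
Solving gives a = 0.16558, b = 0.24034.
Unit vector along 000° is (sin 0°, cos 0°) = (0.0000, 1.0000).
Slope in that direction = a·(0.0000) + b·(1.0000) = 0.24034.
Apparent dip = arctan|0.24034| = 13.51° (true dip is 16.3°, so apparent ≤ true as expected).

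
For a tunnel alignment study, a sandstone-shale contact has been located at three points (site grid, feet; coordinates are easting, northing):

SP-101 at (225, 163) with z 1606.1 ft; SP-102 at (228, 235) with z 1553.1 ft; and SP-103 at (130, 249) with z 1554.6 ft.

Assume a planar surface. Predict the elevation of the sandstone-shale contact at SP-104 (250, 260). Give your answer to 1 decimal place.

Let the plane be z = a·easting + b·northing + c.
SP-102−SP-101: 3a + 72b = −53;  SP-103−SP-101: −95a + 86b = −51.5.
Solving gives a = −0.11975, b = −0.73112.
Then c = 1606.1 − a·225 − b·163 = 1752.22.
At (250, 260): z = −29.9 − 190.1 + 1752.22 = 1532.2 ft.

1532.2 ft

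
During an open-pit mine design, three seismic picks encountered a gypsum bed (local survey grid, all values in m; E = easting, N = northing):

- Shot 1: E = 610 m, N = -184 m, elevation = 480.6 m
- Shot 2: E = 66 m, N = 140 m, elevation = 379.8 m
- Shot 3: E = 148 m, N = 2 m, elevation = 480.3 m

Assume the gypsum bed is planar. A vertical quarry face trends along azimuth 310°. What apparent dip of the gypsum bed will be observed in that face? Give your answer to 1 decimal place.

Two edge vectors: Shot 1→Shot 2 = (-544, 324, -100.8), Shot 1→Shot 3 = (-462, 186, -0.3).
Normal n = (Shot 1→Shot 2) × (Shot 1→Shot 3) = (18651.6, 46406.4, 48504).
So ∂z/∂E = −n_x/n_z = −0.38454 and ∂z/∂N = −n_y/n_z = −0.95675.
Unit vector along 310° is (sin 310°, cos 310°) = (-0.7660, 0.6428).
Slope in that direction = a·(-0.7660) + b·(0.6428) = −0.32042.
Apparent dip = arctan|0.32042| = 17.8° (true dip is 45.9°, so apparent ≤ true as expected).

17.8°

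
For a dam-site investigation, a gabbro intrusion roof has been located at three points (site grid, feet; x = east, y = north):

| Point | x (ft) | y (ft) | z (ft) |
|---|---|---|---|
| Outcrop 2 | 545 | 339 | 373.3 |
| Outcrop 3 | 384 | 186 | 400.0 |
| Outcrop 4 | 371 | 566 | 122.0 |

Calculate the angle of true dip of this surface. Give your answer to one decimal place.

41.3°

Let the plane be z = a·x + b·y + c.
Outcrop 3−Outcrop 2: −161a − 153b = 26.7;  Outcrop 4−Outcrop 2: −174a + 227b = −251.3.
Solving gives a = 0.51272, b = −0.71404.
Gradient magnitude |∇z| = √(a² + b²) = √(0.26288 + 0.50985) = 0.87905.
True dip = arctan(0.87905) = 41.3°, dipping toward NW (azimuth ≈ 324°).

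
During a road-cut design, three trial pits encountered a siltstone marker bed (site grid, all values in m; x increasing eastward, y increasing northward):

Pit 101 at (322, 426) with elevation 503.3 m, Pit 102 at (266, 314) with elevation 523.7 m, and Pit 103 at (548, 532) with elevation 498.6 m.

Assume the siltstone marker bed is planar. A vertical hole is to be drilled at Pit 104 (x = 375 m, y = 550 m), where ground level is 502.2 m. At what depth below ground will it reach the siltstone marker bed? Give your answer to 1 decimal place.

Two edge vectors: Pit 101→Pit 102 = (-56, -112, 20.4), Pit 101→Pit 103 = (226, 106, -4.7).
Normal n = (Pit 101→Pit 102) × (Pit 101→Pit 103) = (-1636, 4347.2, 19376).
So ∂z/∂x = −n_x/n_z = 0.08443 and ∂z/∂y = −n_y/n_z = −0.22436.
Intercept c from Pit 101: 503.3 − 27.19 + 95.58 = 571.69.
At (375, 550): z_contact = 31.66 − 123.40 + 571.69 = 479.95 m.
Depth below ground = 502.2 − 479.95 = 22.2 m.

22.2 m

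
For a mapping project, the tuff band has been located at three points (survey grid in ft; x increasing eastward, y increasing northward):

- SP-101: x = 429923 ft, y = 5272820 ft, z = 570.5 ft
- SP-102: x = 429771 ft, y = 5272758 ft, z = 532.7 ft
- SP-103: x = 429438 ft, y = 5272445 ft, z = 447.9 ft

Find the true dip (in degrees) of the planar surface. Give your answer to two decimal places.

13.73°

Two edge vectors: SP-101→SP-102 = (-152, -62, -37.8), SP-101→SP-103 = (-485, -375, -122.6).
Normal n = (SP-101→SP-102) × (SP-101→SP-103) = (-6573.8, -302.2, 26930).
So ∂z/∂x = −n_x/n_z = 0.24411 and ∂z/∂y = −n_y/n_z = 0.01122.
Gradient magnitude |∇z| = √(a² + b²) = √(0.05959 + 0.00013) = 0.24436.
True dip = arctan(0.24436) = 13.73°, dipping toward W (azimuth ≈ 267°).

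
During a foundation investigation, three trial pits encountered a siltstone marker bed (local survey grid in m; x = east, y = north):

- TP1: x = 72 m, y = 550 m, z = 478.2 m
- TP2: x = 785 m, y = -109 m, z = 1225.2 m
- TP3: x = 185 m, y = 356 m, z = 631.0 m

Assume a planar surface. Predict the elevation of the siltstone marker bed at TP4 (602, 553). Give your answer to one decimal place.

844.1 m

Let the plane be z = a·x + b·y + c.
TP2−TP1: 713a − 659b = 747;  TP3−TP1: 113a − 194b = 152.8.
Solving gives a = 0.69255, b = −0.38424.
Then c = 478.2 − a·72 − b·550 = 639.67.
At (602, 553): z = 416.9 − 212.5 + 639.67 = 844.1 m.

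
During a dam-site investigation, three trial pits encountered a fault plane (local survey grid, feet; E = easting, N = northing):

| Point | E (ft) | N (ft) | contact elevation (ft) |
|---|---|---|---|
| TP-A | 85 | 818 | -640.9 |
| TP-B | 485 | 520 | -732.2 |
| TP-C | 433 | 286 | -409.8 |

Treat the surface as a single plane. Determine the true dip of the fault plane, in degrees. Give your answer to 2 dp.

57.45°

Two edge vectors: TP-A→TP-B = (400, -298, -91.3), TP-A→TP-C = (348, -532, 231.1).
Normal n = (TP-A→TP-B) × (TP-A→TP-C) = (-117439.4, -124212.4, -109096).
So ∂z/∂E = −n_x/n_z = −1.07648 and ∂z/∂N = −n_y/n_z = −1.13856.
Gradient magnitude |∇z| = √(a² + b²) = √(1.15880 + 1.29632) = 1.56688.
True dip = arctan(1.56688) = 57.45°, dipping toward NE (azimuth ≈ 043°).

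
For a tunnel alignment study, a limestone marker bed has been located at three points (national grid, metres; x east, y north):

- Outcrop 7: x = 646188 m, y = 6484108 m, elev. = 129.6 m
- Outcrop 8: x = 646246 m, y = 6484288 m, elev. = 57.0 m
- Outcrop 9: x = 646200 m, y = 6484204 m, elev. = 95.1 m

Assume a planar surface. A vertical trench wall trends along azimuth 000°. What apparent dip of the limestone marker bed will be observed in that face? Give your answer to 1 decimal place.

18.3°

Two edge vectors: Outcrop 7→Outcrop 8 = (58, 180, -72.6), Outcrop 7→Outcrop 9 = (12, 96, -34.5).
Normal n = (Outcrop 7→Outcrop 8) × (Outcrop 7→Outcrop 9) = (759.6, 1129.8, 3408).
So ∂z/∂x = −n_x/n_z = −0.22289 and ∂z/∂y = −n_y/n_z = −0.33151.
Unit vector along 000° is (sin 0°, cos 0°) = (0.0000, 1.0000).
Slope in that direction = a·(0.0000) + b·(1.0000) = −0.33151.
Apparent dip = arctan|0.33151| = 18.3° (true dip is 21.8°, so apparent ≤ true as expected).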